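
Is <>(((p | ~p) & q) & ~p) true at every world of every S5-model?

Not valid

Tableau for the negation ~<>(((p | ~p) & q) & ~p):
1. ~<>(((p | ~p) & q) & ~p), w0
2. ~(((p | ~p) & q) & ~p), w0   [~<>-rule on 1 via w0Rw0]
3. p, w0   [~&-rule on 2 (branches; this branch)]
Accessibility: w0Rw0
The negation has an open branch (countermodel exists).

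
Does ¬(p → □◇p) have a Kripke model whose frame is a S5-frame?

1. ¬(p → □◇p), w0
2. p, w0
3. ¬□◇p, w0
4. ¬◇p, w1
5. ¬p, w0
Accessibility: w0Rw0, w0Rw1, w1Rw0, w1Rw1
Branch closes: p and ¬p both at w0.
All branches of the tableau close; one closing branch shown above.

No, unsatisfiable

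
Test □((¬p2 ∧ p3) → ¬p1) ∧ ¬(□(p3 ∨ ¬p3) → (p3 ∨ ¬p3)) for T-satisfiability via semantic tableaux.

Unsatisfiable (every branch closes)

1. □((¬p2 ∧ p3) → ¬p1) ∧ ¬(□(p3 ∨ ¬p3) → (p3 ∨ ¬p3)), w0
2. □((¬p2 ∧ p3) → ¬p1), w0
3. ¬(□(p3 ∨ ¬p3) → (p3 ∨ ¬p3)), w0
4. □(p3 ∨ ¬p3), w0
5. ¬(p3 ∨ ¬p3), w0
6. ¬p3, w0
7. p3, w0
Accessibility: w0Rw0
Branch closes: p3 and ¬p3 both at w0.
Every branch closes; the branch above is one of them.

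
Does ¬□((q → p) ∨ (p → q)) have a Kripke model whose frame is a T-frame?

No, unsatisfiable

1. ¬□((q → p) ∨ (p → q)), 0
2. ¬((q → p) ∨ (p → q)), 1   [¬□-rule on 1: fresh world 1, 0R1]
3. ¬(q → p), 1   [¬∨-rule on 2]
4. ¬(p → q), 1   [¬∨-rule on 2]
5. q, 1   [¬→-rule on 3]
6. ¬p, 1   [¬→-rule on 3]
7. p, 1   [¬→-rule on 4]
8. ¬q, 1   [¬→-rule on 4]
Accessibility: 0R0, 0R1, 1R1
Branch closes: p and ¬p both at 1.
(One branch shown.) All branches close.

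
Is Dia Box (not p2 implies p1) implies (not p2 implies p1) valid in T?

Invalid (countermodel exists)

Tableau for the negation not (Dia Box (not p2 implies p1) implies (not p2 implies p1)):
1. not (Dia Box (not p2 implies p1) implies (not p2 implies p1)), u
2. Dia Box (not p2 implies p1), u
3. not (not p2 implies p1), u
4. not p2, u
5. not p1, u
6. Box (not p2 implies p1), v
7. not p2 implies p1, v
8. p1, v
Accessibility: uRu, uRv, vRv
The negation has an open branch (countermodel exists).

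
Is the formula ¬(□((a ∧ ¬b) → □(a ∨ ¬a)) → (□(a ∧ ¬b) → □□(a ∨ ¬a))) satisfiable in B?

No, unsatisfiable

1. ¬(□((a ∧ ¬b) → □(a ∨ ¬a)) → (□(a ∧ ¬b) → □□(a ∨ ¬a))), 0
2. □((a ∧ ¬b) → □(a ∨ ¬a)), 0
3. ¬(□(a ∧ ¬b) → □□(a ∨ ¬a)), 0
4. □(a ∧ ¬b), 0
5. ¬□□(a ∨ ¬a), 0
6. (a ∧ ¬b) → □(a ∨ ¬a), 0
7. a ∧ ¬b, 0
8. a, 0
9. ¬b, 0
10. □(a ∨ ¬a), 0
11. a ∨ ¬a, 0
12. ¬□(a ∨ ¬a), 1
13. (a ∧ ¬b) → □(a ∨ ¬a), 1
14. a ∧ ¬b, 1
15. a, 1
16. ¬b, 1
17. a ∨ ¬a, 1
18. □(a ∨ ¬a), 1
19. ¬(a ∨ ¬a), 2
20. ¬a, 2
21. a, 2
Accessibility: 0R0, 0R1, 1R0, 1R1, 1R2, 2R1, 2R2
Branch closes: a and ¬a both at 2.
(One branch shown.) All branches close.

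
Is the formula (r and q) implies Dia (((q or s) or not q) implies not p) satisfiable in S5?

1. (r and q) implies Dia (((q or s) or not q) implies not p), 0
2. Dia (((q or s) or not q) implies not p), 0
3. ((q or s) or not q) implies not p, 1
4. not p, 1
Accessibility: 0R0, 0R1, 1R0, 1R1

Satisfiable (open branch found)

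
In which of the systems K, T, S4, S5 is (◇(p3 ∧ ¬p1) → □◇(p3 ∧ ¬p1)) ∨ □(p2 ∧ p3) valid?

S5-tableau for the negation ¬((◇(p3 ∧ ¬p1) → □◇(p3 ∧ ¬p1)) ∨ □(p2 ∧ p3)):
1. ¬((◇(p3 ∧ ¬p1) → □◇(p3 ∧ ¬p1)) ∨ □(p2 ∧ p3)), w0
2. ¬(◇(p3 ∧ ¬p1) → □◇(p3 ∧ ¬p1)), w0
3. ¬□(p2 ∧ p3), w0
4. ◇(p3 ∧ ¬p1), w0
5. ¬□◇(p3 ∧ ¬p1), w0
6. ¬(p2 ∧ p3), w1
7. ¬p3, w1
8. p3 ∧ ¬p1, w2
9. p3, w2
10. ¬p1, w2
11. ¬◇(p3 ∧ ¬p1), w3
12. ¬(p3 ∧ ¬p1), w0
13. ¬(p3 ∧ ¬p1), w1
14. ¬(p3 ∧ ¬p1), w2
15. ¬(p3 ∧ ¬p1), w3
16. p1, w0
17. p1, w1
18. p1, w2
Accessibility: w0Rw0, w0Rw1, w0Rw2, w0Rw3, w1Rw0, w1Rw1, w1Rw2, w1Rw3, w2Rw0, w2Rw1, w2Rw2, w2Rw3, w3Rw0, w3Rw1, w3Rw2, w3Rw3
Branch closes: p1 and ¬p1 both at w2.
Every branch closes (one shown): valid in S5.
S4-tableau for the negation ¬((◇(p3 ∧ ¬p1) → □◇(p3 ∧ ¬p1)) ∨ □(p2 ∧ p3)):
1. ¬((◇(p3 ∧ ¬p1) → □◇(p3 ∧ ¬p1)) ∨ □(p2 ∧ p3)), w0
2. ¬(◇(p3 ∧ ¬p1) → □◇(p3 ∧ ¬p1)), w0
3. ¬□(p2 ∧ p3), w0
4. ◇(p3 ∧ ¬p1), w0
5. ¬□◇(p3 ∧ ¬p1), w0
6. ¬(p2 ∧ p3), w1
7. ¬p3, w1
8. p3 ∧ ¬p1, w2
9. p3, w2
10. ¬p1, w2
11. ¬◇(p3 ∧ ¬p1), w3
12. ¬(p3 ∧ ¬p1), w3
13. p1, w3
Accessibility: w0Rw0, w0Rw1, w0Rw2, w0Rw3, w1Rw1, w2Rw2, w3Rw3
Complete open branch: countermodel on an S4-frame, so not valid in S4, nor in K, T (the same frame is also a K-frame and a T-frame).

S5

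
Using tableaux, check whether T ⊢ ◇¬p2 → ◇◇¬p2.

Tableau for the negation ¬(◇¬p2 → ◇◇¬p2):
1. ¬(◇¬p2 → ◇◇¬p2), w0
2. ◇¬p2, w0
3. ¬◇◇¬p2, w0
4. ¬◇¬p2, w0
5. p2, w0
6. ¬p2, w1
7. ¬◇¬p2, w1
8. p2, w1
Accessibility: w0Rw0, w0Rw1, w1Rw1
Branch closes: p2 and ¬p2 both at w1.
Every branch of the negation's tableau closes; the branch above is one of them.

Valid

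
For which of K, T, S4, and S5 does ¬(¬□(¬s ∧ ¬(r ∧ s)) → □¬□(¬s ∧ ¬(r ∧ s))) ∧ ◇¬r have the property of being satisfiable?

S4-tableau for the formula:
1. ¬(¬□(¬s ∧ ¬(r ∧ s)) → □¬□(¬s ∧ ¬(r ∧ s))) ∧ ◇¬r, w0
2. ¬(¬□(¬s ∧ ¬(r ∧ s)) → □¬□(¬s ∧ ¬(r ∧ s))), w0
3. ◇¬r, w0
4. ¬□(¬s ∧ ¬(r ∧ s)), w0
5. ¬□¬□(¬s ∧ ¬(r ∧ s)), w0
6. ¬r, w1
7. ¬(¬s ∧ ¬(r ∧ s)), w2
8. r ∧ s, w2
9. r, w2
10. s, w2
11. □(¬s ∧ ¬(r ∧ s)), w3
12. ¬s ∧ ¬(r ∧ s), w3
13. ¬s, w3
14. ¬(r ∧ s), w3
Accessibility: w0Rw0, w0Rw1, w0Rw2, w0Rw3, w1Rw1, w2Rw2, w3Rw3
Complete open branch: satisfiable in S4, hence also in K, T (this S4-model is also a K-model and a T-model).
S5-tableau for the formula:
1. ¬(¬□(¬s ∧ ¬(r ∧ s)) → □¬□(¬s ∧ ¬(r ∧ s))) ∧ ◇¬r, w0
2. ¬(¬□(¬s ∧ ¬(r ∧ s)) → □¬□(¬s ∧ ¬(r ∧ s))), w0
3. ◇¬r, w0
4. ¬□(¬s ∧ ¬(r ∧ s)), w0
5. ¬□¬□(¬s ∧ ¬(r ∧ s)), w0
6. ¬r, w1
7. ¬(¬s ∧ ¬(r ∧ s)), w2
8. r ∧ s, w2
9. r, w2
10. s, w2
11. □(¬s ∧ ¬(r ∧ s)), w3
12. ¬s ∧ ¬(r ∧ s), w0
13. ¬s, w0
14. ¬(r ∧ s), w0
15. ¬s ∧ ¬(r ∧ s), w1
16. ¬s, w1
17. ¬(r ∧ s), w1
18. ¬s ∧ ¬(r ∧ s), w2
19. ¬s, w2
20. ¬(r ∧ s), w2
Accessibility: w0Rw0, w0Rw1, w0Rw2, w0Rw3, w1Rw0, w1Rw1, w1Rw2, w1Rw3, w2Rw0, w2Rw1, w2Rw2, w2Rw3, w3Rw0, w3Rw1, w3Rw2, w3Rw3
Branch closes: s and ¬s both at w2.
Every branch closes (one shown): unsatisfiable in S5.

K, T, S4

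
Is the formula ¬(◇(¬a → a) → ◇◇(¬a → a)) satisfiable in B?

1. ¬(◇(¬a → a) → ◇◇(¬a → a)), 0
2. ◇(¬a → a), 0   [¬→-rule on 1]
3. ¬◇◇(¬a → a), 0   [¬→-rule on 1]
4. ¬◇(¬a → a), 0   [¬◇-rule on 3 via 0R0]
5. ¬(¬a → a), 0   [¬◇-rule on 4 via 0R0]
6. ¬a, 0   [¬→-rule on 5]
7. ¬a → a, 1   [◇-rule on 2: fresh world 1, 0R1]
8. ¬◇(¬a → a), 1   [¬◇-rule on 3 via 0R1]
9. ¬(¬a → a), 1   [¬◇-rule on 4 via 0R1]
10. ¬a, 1   [¬→-rule on 9]
11. a, 1   [→-rule on 7 (branches; this branch)]
Accessibility: 0R0, 0R1, 1R0, 1R1
Branch closes: a and ¬a both at 1.
(One branch shown.) All branches close.

No, unsatisfiable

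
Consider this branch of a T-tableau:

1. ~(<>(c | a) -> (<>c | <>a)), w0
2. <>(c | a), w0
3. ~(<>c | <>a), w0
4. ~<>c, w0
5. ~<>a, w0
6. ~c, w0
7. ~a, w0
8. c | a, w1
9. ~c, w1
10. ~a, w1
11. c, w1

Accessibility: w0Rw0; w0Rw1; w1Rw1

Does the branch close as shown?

Both c and ~c appear at w1.

Closed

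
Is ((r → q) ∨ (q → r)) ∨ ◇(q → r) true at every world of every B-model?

Valid

Tableau for the negation ¬(((r → q) ∨ (q → r)) ∨ ◇(q → r)):
1. ¬(((r → q) ∨ (q → r)) ∨ ◇(q → r)), 0
2. ¬((r → q) ∨ (q → r)), 0
3. ¬◇(q → r), 0
4. ¬(r → q), 0
5. ¬(q → r), 0
6. r, 0
7. ¬q, 0
8. q, 0
9. ¬r, 0
Accessibility: 0R0
Branch closes: q and ¬q both at 0.
Every branch of the negation's tableau closes; the branch above is one of them.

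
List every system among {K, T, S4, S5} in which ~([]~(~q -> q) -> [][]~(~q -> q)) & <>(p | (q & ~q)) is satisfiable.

K, T

S4-tableau for the formula:
1. ~([]~(~q -> q) -> [][]~(~q -> q)) & <>(p | (q & ~q)), w0
2. ~([]~(~q -> q) -> [][]~(~q -> q)), w0   [&-rule on 1]
3. <>(p | (q & ~q)), w0   [&-rule on 1]
4. []~(~q -> q), w0   [~->-rule on 2]
5. ~[][]~(~q -> q), w0   [~->-rule on 2]
6. ~(~q -> q), w0   [[]-rule on 4 via w0Rw0]
7. ~q, w0   [~->-rule on 6]
8. p | (q & ~q), w1   [<>-rule on 3: fresh world w1, w0Rw1]
9. ~(~q -> q), w1   [[]-rule on 4 via w0Rw1]
10. ~q, w1   [~->-rule on 9]
11. p, w1   [|-rule on 8 (branches; this branch)]
12. ~[]~(~q -> q), w2   [~[]-rule on 5: fresh world w2, w0Rw2]
13. ~(~q -> q), w2   [[]-rule on 4 via w0Rw2]
14. ~q, w2   [~->-rule on 13]
15. ~q -> q, w3   [~[]-rule on 12: fresh world w3, w2Rw3]
16. ~(~q -> q), w3   [[]-rule on 4 via w0Rw3]
17. ~q, w3   [~->-rule on 16]
18. q, w3   [->-rule on 15 (branches; this branch)]
Accessibility: w0Rw0, w0Rw1, w0Rw2, w0Rw3, w1Rw1, w2Rw2, w2Rw3, w3Rw3
Branch closes: q and ~q both at w3.
Every branch closes (one shown): unsatisfiable in S4, hence also in S5 (every S5-frame is an S4-frame).
T-tableau for the formula:
1. ~([]~(~q -> q) -> [][]~(~q -> q)) & <>(p | (q & ~q)), w0
2. ~([]~(~q -> q) -> [][]~(~q -> q)), w0   [&-rule on 1]
3. <>(p | (q & ~q)), w0   [&-rule on 1]
4. []~(~q -> q), w0   [~->-rule on 2]
5. ~[][]~(~q -> q), w0   [~->-rule on 2]
6. ~(~q -> q), w0   [[]-rule on 4 via w0Rw0]
7. ~q, w0   [~->-rule on 6]
8. p | (q & ~q), w1   [<>-rule on 3: fresh world w1, w0Rw1]
9. ~(~q -> q), w1   [[]-rule on 4 via w0Rw1]
10. ~q, w1   [~->-rule on 9]
11. p, w1   [|-rule on 8 (branches; this branch)]
12. ~[]~(~q -> q), w2   [~[]-rule on 5: fresh world w2, w0Rw2]
13. ~(~q -> q), w2   [[]-rule on 4 via w0Rw2]
14. ~q, w2   [~->-rule on 13]
15. ~q -> q, w3   [~[]-rule on 12: fresh world w3, w2Rw3]
16. q, w3   [->-rule on 15 (branches; this branch)]
Accessibility: w0Rw0, w0Rw1, w0Rw2, w1Rw1, w2Rw2, w2Rw3, w3Rw3
Complete open branch: satisfiable in T, hence also in K (this T-model is also a K-model).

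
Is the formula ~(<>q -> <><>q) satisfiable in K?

1. ~(<>q -> <><>q), w0
2. <>q, w0
3. ~<><>q, w0
4. q, w1
5. ~<>q, w1
Accessibility: w0Rw1

Yes, satisfiable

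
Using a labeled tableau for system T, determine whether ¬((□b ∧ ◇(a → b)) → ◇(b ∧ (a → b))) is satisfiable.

No, unsatisfiable

1. ¬((□b ∧ ◇(a → b)) → ◇(b ∧ (a → b))), u
2. □b ∧ ◇(a → b), u
3. ¬◇(b ∧ (a → b)), u
4. □b, u
5. ◇(a → b), u
6. ¬(b ∧ (a → b)), u
7. b, u
8. ¬(a → b), u
9. a, u
10. ¬b, u
Accessibility: uRu
Branch closes: b and ¬b both at u.
Every branch closes; the branch above is one of them.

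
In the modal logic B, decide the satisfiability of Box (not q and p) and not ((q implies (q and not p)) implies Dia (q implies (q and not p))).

1. Box (not q and p) and not ((q implies (q and not p)) implies Dia (q implies (q and not p))), u
2. Box (not q and p), u
3. not ((q implies (q and not p)) implies Dia (q implies (q and not p))), u
4. q implies (q and not p), u
5. not Dia (q implies (q and not p)), u
6. not q and p, u
7. not q, u
8. p, u
9. not (q implies (q and not p)), u
10. q, u
11. not (q and not p), u
Accessibility: uRu
Branch closes: q and not q both at u.
Every branch closes; the branch above is one of them.

No, unsatisfiable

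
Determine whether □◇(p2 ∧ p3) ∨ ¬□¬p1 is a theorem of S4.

Invalid (countermodel exists)

Tableau for the negation ¬(□◇(p2 ∧ p3) ∨ ¬□¬p1):
1. ¬(□◇(p2 ∧ p3) ∨ ¬□¬p1), w0
2. ¬□◇(p2 ∧ p3), w0
3. □¬p1, w0
4. ¬p1, w0
5. ¬◇(p2 ∧ p3), w1
6. ¬p1, w1
7. ¬(p2 ∧ p3), w1
8. ¬p3, w1
Accessibility: w0Rw0, w0Rw1, w1Rw1
The negation has an open branch (countermodel exists).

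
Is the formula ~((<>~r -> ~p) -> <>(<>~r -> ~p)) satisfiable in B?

No, unsatisfiable

1. ~((<>~r -> ~p) -> <>(<>~r -> ~p)), w0
2. <>~r -> ~p, w0
3. ~<>(<>~r -> ~p), w0
4. ~(<>~r -> ~p), w0
5. <>~r, w0
6. p, w0
7. ~<>~r, w0
8. r, w0
9. ~r, w1
10. ~(<>~r -> ~p), w1
11. <>~r, w1
12. p, w1
13. r, w1
Accessibility: w0Rw0, w0Rw1, w1Rw0, w1Rw1
Branch closes: r and ~r both at w1.
All branches of the tableau close; one closing branch shown above.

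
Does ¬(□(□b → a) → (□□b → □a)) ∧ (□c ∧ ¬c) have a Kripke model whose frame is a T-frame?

Unsatisfiable

1. ¬(□(□b → a) → (□□b → □a)) ∧ (□c ∧ ¬c), u
2. ¬(□(□b → a) → (□□b → □a)), u
3. □c ∧ ¬c, u
4. □(□b → a), u
5. ¬(□□b → □a), u
6. □c, u
7. ¬c, u
8. □□b, u
9. ¬□a, u
10. □b → a, u
11. c, u
Accessibility: uRu
Branch closes: c and ¬c both at u.
Every branch closes; the branch above is one of them.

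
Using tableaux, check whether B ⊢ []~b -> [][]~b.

Invalid (countermodel exists)

Tableau for the negation ~([]~b -> [][]~b):
1. ~([]~b -> [][]~b), w0
2. []~b, w0
3. ~[][]~b, w0
4. ~b, w0
5. ~[]~b, w1
6. ~b, w1
7. b, w2
Accessibility: w0Rw0, w0Rw1, w1Rw0, w1Rw1, w1Rw2, w2Rw1, w2Rw2
The negation has an open branch (countermodel exists).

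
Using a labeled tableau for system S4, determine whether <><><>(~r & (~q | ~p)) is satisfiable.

Yes, satisfiable

1. <><><>(~r & (~q | ~p)), w0
2. <><>(~r & (~q | ~p)), w1
3. <>(~r & (~q | ~p)), w2
4. ~r & (~q | ~p), w3
5. ~r, w3
6. ~q | ~p, w3
7. ~p, w3
Accessibility: w0Rw0, w0Rw1, w0Rw2, w0Rw3, w1Rw1, w1Rw2, w1Rw3, w2Rw2, w2Rw3, w3Rw3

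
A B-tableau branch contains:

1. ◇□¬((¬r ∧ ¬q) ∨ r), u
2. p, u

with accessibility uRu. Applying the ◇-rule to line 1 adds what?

a fresh world v with uRv, and □¬((¬r ∧ ¬q) ∨ r) at v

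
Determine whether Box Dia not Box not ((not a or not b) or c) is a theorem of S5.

No, not valid

Tableau for the negation not Box Dia not Box not ((not a or not b) or c):
1. not Box Dia not Box not ((not a or not b) or c), u
2. not Dia not Box not ((not a or not b) or c), v   [neg-Box-rule on 1: fresh world v, uRv]
3. Box not ((not a or not b) or c), u   [neg-Dia-rule on 2 via vRu]
4. Box not ((not a or not b) or c), v   [neg-Dia-rule on 2 via vRv]
5. not ((not a or not b) or c), u   [Box-rule on 3 via uRu]
6. not (not a or not b), u   [neg-or-rule on 5]
7. not c, u   [neg-or-rule on 5]
8. a, u   [neg-or-rule on 6]
9. b, u   [neg-or-rule on 6]
10. not ((not a or not b) or c), v   [Box-rule on 3 via uRv]
11. not (not a or not b), v   [neg-or-rule on 10]
12. not c, v   [neg-or-rule on 10]
13. a, v   [neg-or-rule on 11]
14. b, v   [neg-or-rule on 11]
Accessibility: uRu, uRv, vRu, vRv
The negation has an open branch (countermodel exists).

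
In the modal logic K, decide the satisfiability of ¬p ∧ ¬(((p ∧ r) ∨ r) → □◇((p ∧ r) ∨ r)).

Satisfiable (open branch found)

1. ¬p ∧ ¬(((p ∧ r) ∨ r) → □◇((p ∧ r) ∨ r)), u
2. ¬p, u
3. ¬(((p ∧ r) ∨ r) → □◇((p ∧ r) ∨ r)), u
4. (p ∧ r) ∨ r, u
5. ¬□◇((p ∧ r) ∨ r), u
6. r, u
7. ¬◇((p ∧ r) ∨ r), v
Accessibility: uRv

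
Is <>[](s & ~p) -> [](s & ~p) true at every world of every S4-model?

Invalid (countermodel exists)

Tableau for the negation ~(<>[](s & ~p) -> [](s & ~p)):
1. ~(<>[](s & ~p) -> [](s & ~p)), u
2. <>[](s & ~p), u   [~->-rule on 1]
3. ~[](s & ~p), u   [~->-rule on 1]
4. [](s & ~p), v   [<>-rule on 2: fresh world v, uRv]
5. s & ~p, v   [[]-rule on 4 via vRv]
6. s, v   [&-rule on 5]
7. ~p, v   [&-rule on 5]
8. ~(s & ~p), w   [~[]-rule on 3: fresh world w, uRw]
9. p, w   [~&-rule on 8 (branches; this branch)]
Accessibility: uRu, uRv, uRw, vRv, wRw
The negation has an open branch (countermodel exists).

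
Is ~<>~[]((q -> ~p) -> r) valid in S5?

No, not valid

Tableau for the negation <>~[]((q -> ~p) -> r):
1. <>~[]((q -> ~p) -> r), u
2. ~[]((q -> ~p) -> r), v
3. ~((q -> ~p) -> r), w
4. q -> ~p, w
5. ~r, w
6. ~p, w
Accessibility: uRu, uRv, uRw, vRu, vRv, vRw, wRu, wRv, wRw
The negation has an open branch (countermodel exists).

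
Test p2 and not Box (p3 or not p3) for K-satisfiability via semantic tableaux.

No, unsatisfiable

1. p2 and not Box (p3 or not p3), 0
2. p2, 0
3. not Box (p3 or not p3), 0
4. not (p3 or not p3), 1
5. not p3, 1
6. p3, 1
Accessibility: 0R1
Branch closes: p3 and not p3 both at 1.
All branches of the tableau close; one closing branch shown above.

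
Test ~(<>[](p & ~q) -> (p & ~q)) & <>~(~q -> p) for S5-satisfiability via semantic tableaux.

No, unsatisfiable

1. ~(<>[](p & ~q) -> (p & ~q)) & <>~(~q -> p), w0
2. ~(<>[](p & ~q) -> (p & ~q)), w0
3. <>~(~q -> p), w0
4. <>[](p & ~q), w0
5. ~(p & ~q), w0
6. q, w0
7. ~(~q -> p), w1
8. ~q, w1
9. ~p, w1
10. [](p & ~q), w2
11. p & ~q, w0
12. p, w0
13. ~q, w0
Accessibility: w0Rw0, w0Rw1, w0Rw2, w1Rw0, w1Rw1, w1Rw2, w2Rw0, w2Rw1, w2Rw2
Branch closes: q and ~q both at w0.
All branches of the tableau close; one closing branch shown above.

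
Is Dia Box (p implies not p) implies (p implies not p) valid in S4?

Invalid (countermodel exists)

Tableau for the negation not (Dia Box (p implies not p) implies (p implies not p)):
1. not (Dia Box (p implies not p) implies (p implies not p)), 0
2. Dia Box (p implies not p), 0
3. not (p implies not p), 0
4. p, 0
5. Box (p implies not p), 1
6. p implies not p, 1
7. not p, 1
Accessibility: 0R0, 0R1, 1R1
The negation has an open branch (countermodel exists).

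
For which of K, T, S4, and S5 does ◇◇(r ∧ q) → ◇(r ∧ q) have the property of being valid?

S4-tableau for the negation ¬(◇◇(r ∧ q) → ◇(r ∧ q)):
1. ¬(◇◇(r ∧ q) → ◇(r ∧ q)), u
2. ◇◇(r ∧ q), u
3. ¬◇(r ∧ q), u
4. ¬(r ∧ q), u
5. ¬q, u
6. ◇(r ∧ q), v
7. ¬(r ∧ q), v
8. ¬q, v
9. r ∧ q, w
10. r, w
11. q, w
12. ¬(r ∧ q), w
13. ¬q, w
Accessibility: uRu, uRv, uRw, vRv, vRw, wRw
Branch closes: q and ¬q both at w.
Every branch closes (one shown): valid in S4, hence also in S5 (every theorem of S4 is a theorem of S5).
T-tableau for the negation ¬(◇◇(r ∧ q) → ◇(r ∧ q)):
1. ¬(◇◇(r ∧ q) → ◇(r ∧ q)), u
2. ◇◇(r ∧ q), u
3. ¬◇(r ∧ q), u
4. ¬(r ∧ q), u
5. ¬q, u
6. ◇(r ∧ q), v
7. ¬(r ∧ q), v
8. ¬q, v
9. r ∧ q, w
10. r, w
11. q, w
Accessibility: uRu, uRv, vRv, vRw, wRw
Complete open branch: countermodel on a T-frame, so not valid in T, nor in K (the same frame is also a K-frame).

S4, S5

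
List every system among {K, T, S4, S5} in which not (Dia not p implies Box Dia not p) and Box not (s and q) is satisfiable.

S5-tableau for the formula:
1. not (Dia not p implies Box Dia not p) and Box not (s and q), u
2. not (Dia not p implies Box Dia not p), u   [and-rule on 1]
3. Box not (s and q), u   [and-rule on 1]
4. Dia not p, u   [neg-implies-rule on 2]
5. not Box Dia not p, u   [neg-implies-rule on 2]
6. not (s and q), u   [Box-rule on 3 via uRu]
7. not q, u   [neg-and-rule on 6 (branches; this branch)]
8. not p, v   [Dia-rule on 4: fresh world v, uRv]
9. not (s and q), v   [Box-rule on 3 via uRv]
10. not q, v   [neg-and-rule on 9 (branches; this branch)]
11. not Dia not p, w   [neg-Box-rule on 5: fresh world w, uRw]
12. not (s and q), w   [Box-rule on 3 via uRw]
13. p, u   [neg-Dia-rule on 11 via wRu]
14. p, v   [neg-Dia-rule on 11 via wRv]
Accessibility: uRu, uRv, uRw, vRu, vRv, vRw, wRu, wRv, wRw
Branch closes: p and not p both at v.
Every branch closes (one shown): unsatisfiable in S5.
S4-tableau for the formula:
1. not (Dia not p implies Box Dia not p) and Box not (s and q), u
2. not (Dia not p implies Box Dia not p), u   [and-rule on 1]
3. Box not (s and q), u   [and-rule on 1]
4. Dia not p, u   [neg-implies-rule on 2]
5. not Box Dia not p, u   [neg-implies-rule on 2]
6. not (s and q), u   [Box-rule on 3 via uRu]
7. not q, u   [neg-and-rule on 6 (branches; this branch)]
8. not p, v   [Dia-rule on 4: fresh world v, uRv]
9. not (s and q), v   [Box-rule on 3 via uRv]
10. not q, v   [neg-and-rule on 9 (branches; this branch)]
11. not Dia not p, w   [neg-Box-rule on 5: fresh world w, uRw]
12. not (s and q), w   [Box-rule on 3 via uRw]
13. p, w   [neg-Dia-rule on 11 via wRw]
14. not q, w   [neg-and-rule on 12 (branches; this branch)]
Accessibility: uRu, uRv, uRw, vRv, wRw
Complete open branch: satisfiable in S4, hence also in K, T (this S4-model is also a K-model and a T-model).

K, T, S4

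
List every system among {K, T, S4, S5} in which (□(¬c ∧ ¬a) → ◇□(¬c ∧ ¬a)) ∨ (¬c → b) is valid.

T, S4, S5

K-tableau for the negation ¬((□(¬c ∧ ¬a) → ◇□(¬c ∧ ¬a)) ∨ (¬c → b)):
1. ¬((□(¬c ∧ ¬a) → ◇□(¬c ∧ ¬a)) ∨ (¬c → b)), u
2. ¬(□(¬c ∧ ¬a) → ◇□(¬c ∧ ¬a)), u   [¬∨-rule on 1]
3. ¬(¬c → b), u   [¬∨-rule on 1]
4. □(¬c ∧ ¬a), u   [¬→-rule on 2]
5. ¬◇□(¬c ∧ ¬a), u   [¬→-rule on 2]
6. ¬c, u   [¬→-rule on 3]
7. ¬b, u   [¬→-rule on 3]
Complete open branch: countermodel on a K-frame, so not valid in K.
T-tableau for the negation ¬((□(¬c ∧ ¬a) → ◇□(¬c ∧ ¬a)) ∨ (¬c → b)):
1. ¬((□(¬c ∧ ¬a) → ◇□(¬c ∧ ¬a)) ∨ (¬c → b)), u
2. ¬(□(¬c ∧ ¬a) → ◇□(¬c ∧ ¬a)), u   [¬∨-rule on 1]
3. ¬(¬c → b), u   [¬∨-rule on 1]
4. □(¬c ∧ ¬a), u   [¬→-rule on 2]
5. ¬◇□(¬c ∧ ¬a), u   [¬→-rule on 2]
6. ¬c, u   [¬→-rule on 3]
7. ¬b, u   [¬→-rule on 3]
8. ¬c ∧ ¬a, u   [□-rule on 4 via uRu]
9. ¬a, u   [∧-rule on 8]
10. ¬□(¬c ∧ ¬a), u   [¬◇-rule on 5 via uRu]
11. ¬(¬c ∧ ¬a), v   [¬□-rule on 10: fresh world v, uRv]
12. ¬c ∧ ¬a, v   [□-rule on 4 via uRv]
13. ¬c, v   [∧-rule on 12]
14. ¬a, v   [∧-rule on 12]
15. ¬□(¬c ∧ ¬a), v   [¬◇-rule on 5 via uRv]
16. a, v   [¬∧-rule on 11 (branches; this branch)]
Accessibility: uRu, uRv, vRv
Branch closes: a and ¬a both at v.
Every branch closes (one shown): valid in T, hence also in S4, S5 (every theorem of T is a theorem of S4 and S5).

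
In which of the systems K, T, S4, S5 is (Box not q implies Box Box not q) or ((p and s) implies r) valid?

S4, S5

S4-tableau for the negation not ((Box not q implies Box Box not q) or ((p and s) implies r)):
1. not ((Box not q implies Box Box not q) or ((p and s) implies r)), u
2. not (Box not q implies Box Box not q), u   [neg-or-rule on 1]
3. not ((p and s) implies r), u   [neg-or-rule on 1]
4. Box not q, u   [neg-implies-rule on 2]
5. not Box Box not q, u   [neg-implies-rule on 2]
6. p and s, u   [neg-implies-rule on 3]
7. not r, u   [neg-implies-rule on 3]
8. p, u   [and-rule on 6]
9. s, u   [and-rule on 6]
10. not q, u   [Box-rule on 4 via uRu]
11. not Box not q, v   [neg-Box-rule on 5: fresh world v, uRv]
12. not q, v   [Box-rule on 4 via uRv]
13. q, w   [neg-Box-rule on 11: fresh world w, vRw]
14. not q, w   [Box-rule on 4 via uRw]
Accessibility: uRu, uRv, uRw, vRv, vRw, wRw
Branch closes: q and not q both at w.
Every branch closes (one shown): valid in S4, hence also in S5 (every theorem of S4 is a theorem of S5).
T-tableau for the negation not ((Box not q implies Box Box not q) or ((p and s) implies r)):
1. not ((Box not q implies Box Box not q) or ((p and s) implies r)), u
2. not (Box not q implies Box Box not q), u   [neg-or-rule on 1]
3. not ((p and s) implies r), u   [neg-or-rule on 1]
4. Box not q, u   [neg-implies-rule on 2]
5. not Box Box not q, u   [neg-implies-rule on 2]
6. p and s, u   [neg-implies-rule on 3]
7. not r, u   [neg-implies-rule on 3]
8. p, u   [and-rule on 6]
9. s, u   [and-rule on 6]
10. not q, u   [Box-rule on 4 via uRu]
11. not Box not q, v   [neg-Box-rule on 5: fresh world v, uRv]
12. not q, v   [Box-rule on 4 via uRv]
13. q, w   [neg-Box-rule on 11: fresh world w, vRw]
Accessibility: uRu, uRv, vRv, vRw, wRw
Complete open branch: countermodel on a T-frame, so not valid in T, nor in K (the same frame is also a K-frame).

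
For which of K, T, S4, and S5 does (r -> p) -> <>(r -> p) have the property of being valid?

T, S4, S5

T-tableau for the negation ~((r -> p) -> <>(r -> p)):
1. ~((r -> p) -> <>(r -> p)), u
2. r -> p, u   [~->-rule on 1]
3. ~<>(r -> p), u   [~->-rule on 1]
4. ~(r -> p), u   [~<>-rule on 3 via uRu]
5. r, u   [~->-rule on 4]
6. ~p, u   [~->-rule on 4]
7. p, u   [->-rule on 2 (branches; this branch)]
Accessibility: uRu
Branch closes: p and ~p both at u.
Every branch closes (one shown): valid in T, hence also in S4, S5 (every theorem of T is a theorem of S4 and S5).
K-tableau for the negation ~((r -> p) -> <>(r -> p)):
1. ~((r -> p) -> <>(r -> p)), u
2. r -> p, u   [~->-rule on 1]
3. ~<>(r -> p), u   [~->-rule on 1]
4. p, u   [->-rule on 2 (branches; this branch)]
Complete open branch: countermodel on a K-frame, so not valid in K.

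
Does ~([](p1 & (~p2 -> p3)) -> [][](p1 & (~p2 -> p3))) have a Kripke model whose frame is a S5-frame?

1. ~([](p1 & (~p2 -> p3)) -> [][](p1 & (~p2 -> p3))), u
2. [](p1 & (~p2 -> p3)), u   [~->-rule on 1]
3. ~[][](p1 & (~p2 -> p3)), u   [~->-rule on 1]
4. p1 & (~p2 -> p3), u   [[]-rule on 2 via uRu]
5. p1, u   [&-rule on 4]
6. ~p2 -> p3, u   [&-rule on 4]
7. p3, u   [->-rule on 6 (branches; this branch)]
8. ~[](p1 & (~p2 -> p3)), v   [~[]-rule on 3: fresh world v, uRv]
9. p1 & (~p2 -> p3), v   [[]-rule on 2 via uRv]
10. p1, v   [&-rule on 9]
11. ~p2 -> p3, v   [&-rule on 9]
12. p3, v   [->-rule on 11 (branches; this branch)]
13. ~(p1 & (~p2 -> p3)), w   [~[]-rule on 8: fresh world w, vRw]
14. p1 & (~p2 -> p3), w   [[]-rule on 2 via uRw]
15. p1, w   [&-rule on 14]
16. ~p2 -> p3, w   [&-rule on 14]
17. ~(~p2 -> p3), w   [~&-rule on 13 (branches; this branch)]
18. ~p2, w   [~->-rule on 17]
19. ~p3, w   [~->-rule on 17]
20. p3, w   [->-rule on 16 (branches; this branch)]
Accessibility: uRu, uRv, uRw, vRu, vRv, vRw, wRu, wRv, wRw
Branch closes: p3 and ~p3 both at w.
All branches of the tableau close; one closing branch shown above.

Unsatisfiable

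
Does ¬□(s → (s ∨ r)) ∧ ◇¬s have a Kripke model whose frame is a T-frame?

Unsatisfiable

1. ¬□(s → (s ∨ r)) ∧ ◇¬s, w0
2. ¬□(s → (s ∨ r)), w0   [∧-rule on 1]
3. ◇¬s, w0   [∧-rule on 1]
4. ¬(s → (s ∨ r)), w1   [¬□-rule on 2: fresh world w1, w0Rw1]
5. s, w1   [¬→-rule on 4]
6. ¬(s ∨ r), w1   [¬→-rule on 4]
7. ¬s, w1   [¬∨-rule on 6]
8. ¬r, w1   [¬∨-rule on 6]
Accessibility: w0Rw0, w0Rw1, w1Rw1
Branch closes: s and ¬s both at w1.
(One branch shown.) All branches close.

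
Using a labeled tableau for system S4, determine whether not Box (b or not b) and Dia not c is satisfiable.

1. not Box (b or not b) and Dia not c, 0
2. not Box (b or not b), 0
3. Dia not c, 0
4. not (b or not b), 1
5. not b, 1
6. b, 1
Accessibility: 0R0, 0R1, 1R1
Branch closes: b and not b both at 1.
(One branch shown.) All branches close.

Unsatisfiable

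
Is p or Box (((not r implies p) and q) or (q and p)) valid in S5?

No, not valid

Tableau for the negation not (p or Box (((not r implies p) and q) or (q and p))):
1. not (p or Box (((not r implies p) and q) or (q and p))), 0
2. not p, 0
3. not Box (((not r implies p) and q) or (q and p)), 0
4. not (((not r implies p) and q) or (q and p)), 1
5. not ((not r implies p) and q), 1
6. not (q and p), 1
7. not q, 1
8. not p, 1
Accessibility: 0R0, 0R1, 1R0, 1R1
The negation has an open branch (countermodel exists).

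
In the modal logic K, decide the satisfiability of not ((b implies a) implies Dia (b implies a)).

Satisfiable (open branch found)

1. not ((b implies a) implies Dia (b implies a)), w0
2. b implies a, w0   [neg-implies-rule on 1]
3. not Dia (b implies a), w0   [neg-implies-rule on 1]
4. a, w0   [implies-rule on 2 (branches; this branch)]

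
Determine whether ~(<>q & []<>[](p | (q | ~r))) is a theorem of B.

Tableau for the negation <>q & []<>[](p | (q | ~r)):
1. <>q & []<>[](p | (q | ~r)), w0
2. <>q, w0
3. []<>[](p | (q | ~r)), w0
4. <>[](p | (q | ~r)), w0
5. q, w1
6. <>[](p | (q | ~r)), w1
7. [](p | (q | ~r)), w2
8. <>[](p | (q | ~r)), w2
9. p | (q | ~r), w0
10. p | (q | ~r), w2
11. q | ~r, w0
12. q | ~r, w2
13. ~r, w0
14. ~r, w2
15. [](p | (q | ~r)), w3
16. p | (q | ~r), w1
17. p | (q | ~r), w3
18. q | ~r, w1
19. q | ~r, w3
20. ~r, w1
21. ~r, w3
22. [](p | (q | ~r)), w4
23. p | (q | ~r), w4
24. q | ~r, w4
25. ~r, w4
Accessibility: w0Rw0, w0Rw1, w0Rw2, w1Rw0, w1Rw1, w1Rw3, w2Rw0, w2Rw2, w2Rw4, w3Rw1, w3Rw3, w4Rw2, w4Rw4
The negation has an open branch (countermodel exists).

Not valid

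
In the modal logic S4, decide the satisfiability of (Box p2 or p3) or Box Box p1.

1. (Box p2 or p3) or Box Box p1, w0
2. Box Box p1, w0
3. Box p1, w0
4. p1, w0
Accessibility: w0Rw0

Yes, satisfiable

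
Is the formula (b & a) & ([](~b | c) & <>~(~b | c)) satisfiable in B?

1. (b & a) & ([](~b | c) & <>~(~b | c)), 0
2. b & a, 0
3. [](~b | c) & <>~(~b | c), 0
4. b, 0
5. a, 0
6. [](~b | c), 0
7. <>~(~b | c), 0
8. ~b | c, 0
9. c, 0
10. ~(~b | c), 1
11. b, 1
12. ~c, 1
13. ~b | c, 1
14. c, 1
Accessibility: 0R0, 0R1, 1R0, 1R1
Branch closes: c and ~c both at 1.
Every branch closes; the branch above is one of them.

No, unsatisfiable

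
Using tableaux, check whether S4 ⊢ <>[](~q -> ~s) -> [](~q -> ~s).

Invalid (countermodel exists)

Tableau for the negation ~(<>[](~q -> ~s) -> [](~q -> ~s)):
1. ~(<>[](~q -> ~s) -> [](~q -> ~s)), u
2. <>[](~q -> ~s), u   [~->-rule on 1]
3. ~[](~q -> ~s), u   [~->-rule on 1]
4. [](~q -> ~s), v   [<>-rule on 2: fresh world v, uRv]
5. ~q -> ~s, v   [[]-rule on 4 via vRv]
6. ~s, v   [->-rule on 5 (branches; this branch)]
7. ~(~q -> ~s), w   [~[]-rule on 3: fresh world w, uRw]
8. ~q, w   [~->-rule on 7]
9. s, w   [~->-rule on 7]
Accessibility: uRu, uRv, uRw, vRv, wRw
The negation has an open branch (countermodel exists).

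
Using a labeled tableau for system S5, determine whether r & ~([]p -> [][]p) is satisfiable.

1. r & ~([]p -> [][]p), u
2. r, u   [&-rule on 1]
3. ~([]p -> [][]p), u   [&-rule on 1]
4. []p, u   [~->-rule on 3]
5. ~[][]p, u   [~->-rule on 3]
6. p, u   [[]-rule on 4 via uRu]
7. ~[]p, v   [~[]-rule on 5: fresh world v, uRv]
8. p, v   [[]-rule on 4 via uRv]
9. ~p, w   [~[]-rule on 7: fresh world w, vRw]
10. p, w   [[]-rule on 4 via uRw]
Accessibility: uRu, uRv, uRw, vRu, vRv, vRw, wRu, wRv, wRw
Branch closes: p and ~p both at w.
(One branch shown.) All branches close.

Unsatisfiable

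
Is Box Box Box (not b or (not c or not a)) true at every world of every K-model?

Tableau for the negation not Box Box Box (not b or (not c or not a)):
1. not Box Box Box (not b or (not c or not a)), 0
2. not Box Box (not b or (not c or not a)), 1
3. not Box (not b or (not c or not a)), 2
4. not (not b or (not c or not a)), 3
5. b, 3
6. not (not c or not a), 3
7. c, 3
8. a, 3
Accessibility: 0R1, 1R2, 2R3
The negation has an open branch (countermodel exists).

Invalid (countermodel exists)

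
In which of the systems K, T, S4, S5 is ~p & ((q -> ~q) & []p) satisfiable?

K

T-tableau for the formula:
1. ~p & ((q -> ~q) & []p), u
2. ~p, u   [&-rule on 1]
3. (q -> ~q) & []p, u   [&-rule on 1]
4. q -> ~q, u   [&-rule on 3]
5. []p, u   [&-rule on 3]
6. p, u   [[]-rule on 5 via uRu]
Accessibility: uRu
Branch closes: p and ~p both at u.
Every branch closes (one shown): unsatisfiable in T, hence also in S4, S5 (every S4/S5-frame is a T-frame).
K-tableau for the formula:
1. ~p & ((q -> ~q) & []p), u
2. ~p, u   [&-rule on 1]
3. (q -> ~q) & []p, u   [&-rule on 1]
4. q -> ~q, u   [&-rule on 3]
5. []p, u   [&-rule on 3]
6. ~q, u   [->-rule on 4 (branches; this branch)]
Complete open branch: satisfiable in K.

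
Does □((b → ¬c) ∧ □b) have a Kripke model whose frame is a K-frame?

Satisfiable

1. □((b → ¬c) ∧ □b), w0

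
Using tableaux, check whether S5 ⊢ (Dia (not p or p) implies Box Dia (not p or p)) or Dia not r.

Tableau for the negation not ((Dia (not p or p) implies Box Dia (not p or p)) or Dia not r):
1. not ((Dia (not p or p) implies Box Dia (not p or p)) or Dia not r), w0
2. not (Dia (not p or p) implies Box Dia (not p or p)), w0   [neg-or-rule on 1]
3. not Dia not r, w0   [neg-or-rule on 1]
4. Dia (not p or p), w0   [neg-implies-rule on 2]
5. not Box Dia (not p or p), w0   [neg-implies-rule on 2]
6. r, w0   [neg-Dia-rule on 3 via w0Rw0]
7. not p or p, w1   [Dia-rule on 4: fresh world w1, w0Rw1]
8. r, w1   [neg-Dia-rule on 3 via w0Rw1]
9. p, w1   [or-rule on 7 (branches; this branch)]
10. not Dia (not p or p), w2   [neg-Box-rule on 5: fresh world w2, w0Rw2]
11. r, w2   [neg-Dia-rule on 3 via w0Rw2]
12. not (not p or p), w0   [neg-Dia-rule on 10 via w2Rw0]
13. p, w0   [neg-or-rule on 12]
14. not p, w0   [neg-or-rule on 12]
Accessibility: w0Rw0, w0Rw1, w0Rw2, w1Rw0, w1Rw1, w1Rw2, w2Rw0, w2Rw1, w2Rw2
Branch closes: p and not p both at w0.
All branches of the negation close; one closing branch shown above.

Valid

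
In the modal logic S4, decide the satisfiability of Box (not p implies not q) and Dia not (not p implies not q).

Unsatisfiable

1. Box (not p implies not q) and Dia not (not p implies not q), w0
2. Box (not p implies not q), w0
3. Dia not (not p implies not q), w0
4. not p implies not q, w0
5. not q, w0
6. not (not p implies not q), w1
7. not p, w1
8. q, w1
9. not p implies not q, w1
10. not q, w1
Accessibility: w0Rw0, w0Rw1, w1Rw1
Branch closes: q and not q both at w1.
(One branch shown.) All branches close.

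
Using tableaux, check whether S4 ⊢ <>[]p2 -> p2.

No, not valid

Tableau for the negation ~(<>[]p2 -> p2):
1. ~(<>[]p2 -> p2), w0
2. <>[]p2, w0   [~->-rule on 1]
3. ~p2, w0   [~->-rule on 1]
4. []p2, w1   [<>-rule on 2: fresh world w1, w0Rw1]
5. p2, w1   [[]-rule on 4 via w1Rw1]
Accessibility: w0Rw0, w0Rw1, w1Rw1
The negation has an open branch (countermodel exists).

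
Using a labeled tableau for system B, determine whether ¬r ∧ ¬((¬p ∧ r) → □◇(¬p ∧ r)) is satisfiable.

1. ¬r ∧ ¬((¬p ∧ r) → □◇(¬p ∧ r)), w0
2. ¬r, w0   [∧-rule on 1]
3. ¬((¬p ∧ r) → □◇(¬p ∧ r)), w0   [∧-rule on 1]
4. ¬p ∧ r, w0   [¬→-rule on 3]
5. ¬□◇(¬p ∧ r), w0   [¬→-rule on 3]
6. ¬p, w0   [∧-rule on 4]
7. r, w0   [∧-rule on 4]
Accessibility: w0Rw0
Branch closes: r and ¬r both at w0.
All branches of the tableau close; one closing branch shown above.

Unsatisfiable (every branch closes)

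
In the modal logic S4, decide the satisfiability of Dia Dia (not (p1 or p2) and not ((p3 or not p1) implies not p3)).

1. Dia Dia (not (p1 or p2) and not ((p3 or not p1) implies not p3)), w0
2. Dia (not (p1 or p2) and not ((p3 or not p1) implies not p3)), w1
3. not (p1 or p2) and not ((p3 or not p1) implies not p3), w2
4. not (p1 or p2), w2
5. not ((p3 or not p1) implies not p3), w2
6. not p1, w2
7. not p2, w2
8. p3 or not p1, w2
9. p3, w2
Accessibility: w0Rw0, w0Rw1, w0Rw2, w1Rw1, w1Rw2, w2Rw2

Satisfiable (open branch found)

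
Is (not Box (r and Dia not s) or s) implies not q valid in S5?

Invalid (countermodel exists)

Tableau for the negation not ((not Box (r and Dia not s) or s) implies not q):
1. not ((not Box (r and Dia not s) or s) implies not q), w0
2. not Box (r and Dia not s) or s, w0
3. q, w0
4. s, w0
Accessibility: w0Rw0
The negation has an open branch (countermodel exists).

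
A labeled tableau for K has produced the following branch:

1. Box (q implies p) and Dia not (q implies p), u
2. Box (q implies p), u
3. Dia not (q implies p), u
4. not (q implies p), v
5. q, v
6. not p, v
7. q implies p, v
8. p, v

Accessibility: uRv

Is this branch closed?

Yes, closed

Both p and not p appear at v.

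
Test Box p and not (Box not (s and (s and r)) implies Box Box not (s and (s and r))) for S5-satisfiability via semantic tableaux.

1. Box p and not (Box not (s and (s and r)) implies Box Box not (s and (s and r))), u
2. Box p, u
3. not (Box not (s and (s and r)) implies Box Box not (s and (s and r))), u
4. Box not (s and (s and r)), u
5. not Box Box not (s and (s and r)), u
6. p, u
7. not (s and (s and r)), u
8. not (s and r), u
9. not r, u
10. not Box not (s and (s and r)), v
11. p, v
12. not (s and (s and r)), v
13. not (s and r), v
14. not r, v
15. s and (s and r), w
16. s, w
17. s and r, w
18. r, w
19. p, w
20. not (s and (s and r)), w
21. not (s and r), w
22. not r, w
Accessibility: uRu, uRv, uRw, vRu, vRv, vRw, wRu, wRv, wRw
Branch closes: r and not r both at w.
(One branch shown.) All branches close.

No, unsatisfiable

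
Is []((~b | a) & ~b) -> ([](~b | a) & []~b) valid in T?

Yes, valid

Tableau for the negation ~([]((~b | a) & ~b) -> ([](~b | a) & []~b)):
1. ~([]((~b | a) & ~b) -> ([](~b | a) & []~b)), w0
2. []((~b | a) & ~b), w0   [~->-rule on 1]
3. ~([](~b | a) & []~b), w0   [~->-rule on 1]
4. (~b | a) & ~b, w0   [[]-rule on 2 via w0Rw0]
5. ~b | a, w0   [&-rule on 4]
6. ~b, w0   [&-rule on 4]
7. ~[](~b | a), w0   [~&-rule on 3 (branches; this branch)]
8. a, w0   [|-rule on 5 (branches; this branch)]
9. ~(~b | a), w1   [~[]-rule on 7: fresh world w1, w0Rw1]
10. b, w1   [~|-rule on 9]
11. ~a, w1   [~|-rule on 9]
12. (~b | a) & ~b, w1   [[]-rule on 2 via w0Rw1]
13. ~b | a, w1   [&-rule on 12]
14. ~b, w1   [&-rule on 12]
Accessibility: w0Rw0, w0Rw1, w1Rw1
Branch closes: b and ~b both at w1.
All branches of the negation close; one closing branch shown above.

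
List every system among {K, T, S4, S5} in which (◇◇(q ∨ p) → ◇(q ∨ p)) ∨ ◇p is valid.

T-tableau for the negation ¬((◇◇(q ∨ p) → ◇(q ∨ p)) ∨ ◇p):
1. ¬((◇◇(q ∨ p) → ◇(q ∨ p)) ∨ ◇p), w0
2. ¬(◇◇(q ∨ p) → ◇(q ∨ p)), w0   [¬∨-rule on 1]
3. ¬◇p, w0   [¬∨-rule on 1]
4. ◇◇(q ∨ p), w0   [¬→-rule on 2]
5. ¬◇(q ∨ p), w0   [¬→-rule on 2]
6. ¬p, w0   [¬◇-rule on 3 via w0Rw0]
7. ¬(q ∨ p), w0   [¬◇-rule on 5 via w0Rw0]
8. ¬q, w0   [¬∨-rule on 7]
9. ◇(q ∨ p), w1   [◇-rule on 4: fresh world w1, w0Rw1]
10. ¬p, w1   [¬◇-rule on 3 via w0Rw1]
11. ¬(q ∨ p), w1   [¬◇-rule on 5 via w0Rw1]
12. ¬q, w1   [¬∨-rule on 11]
13. q ∨ p, w2   [◇-rule on 9: fresh world w2, w1Rw2]
14. p, w2   [∨-rule on 13 (branches; this branch)]
Accessibility: w0Rw0, w0Rw1, w1Rw1, w1Rw2, w2Rw2
Complete open branch: countermodel on a T-frame, so not valid in T, nor in K (the same frame is also a K-frame).
S4-tableau for the negation ¬((◇◇(q ∨ p) → ◇(q ∨ p)) ∨ ◇p):
1. ¬((◇◇(q ∨ p) → ◇(q ∨ p)) ∨ ◇p), w0
2. ¬(◇◇(q ∨ p) → ◇(q ∨ p)), w0   [¬∨-rule on 1]
3. ¬◇p, w0   [¬∨-rule on 1]
4. ◇◇(q ∨ p), w0   [¬→-rule on 2]
5. ¬◇(q ∨ p), w0   [¬→-rule on 2]
6. ¬p, w0   [¬◇-rule on 3 via w0Rw0]
7. ¬(q ∨ p), w0   [¬◇-rule on 5 via w0Rw0]
8. ¬q, w0   [¬∨-rule on 7]
9. ◇(q ∨ p), w1   [◇-rule on 4: fresh world w1, w0Rw1]
10. ¬p, w1   [¬◇-rule on 3 via w0Rw1]
11. ¬(q ∨ p), w1   [¬◇-rule on 5 via w0Rw1]
12. ¬q, w1   [¬∨-rule on 11]
13. q ∨ p, w2   [◇-rule on 9: fresh world w2, w1Rw2]
14. ¬p, w2   [¬◇-rule on 3 via w0Rw2]
15. ¬(q ∨ p), w2   [¬◇-rule on 5 via w0Rw2]
16. ¬q, w2   [¬∨-rule on 15]
17. p, w2   [∨-rule on 13 (branches; this branch)]
Accessibility: w0Rw0, w0Rw1, w0Rw2, w1Rw1, w1Rw2, w2Rw2
Branch closes: p and ¬p both at w2.
Every branch closes (one shown): valid in S4, hence also in S5 (every theorem of S4 is a theorem of S5).

S4, S5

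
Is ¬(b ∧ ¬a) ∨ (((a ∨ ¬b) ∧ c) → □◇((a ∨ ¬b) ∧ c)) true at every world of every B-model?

Valid

Tableau for the negation ¬(¬(b ∧ ¬a) ∨ (((a ∨ ¬b) ∧ c) → □◇((a ∨ ¬b) ∧ c))):
1. ¬(¬(b ∧ ¬a) ∨ (((a ∨ ¬b) ∧ c) → □◇((a ∨ ¬b) ∧ c))), w0
2. b ∧ ¬a, w0
3. ¬(((a ∨ ¬b) ∧ c) → □◇((a ∨ ¬b) ∧ c)), w0
4. b, w0
5. ¬a, w0
6. (a ∨ ¬b) ∧ c, w0
7. ¬□◇((a ∨ ¬b) ∧ c), w0
8. a ∨ ¬b, w0
9. c, w0
10. ¬b, w0
Accessibility: w0Rw0
Branch closes: b and ¬b both at w0.
All branches of the negation close; one closing branch shown above.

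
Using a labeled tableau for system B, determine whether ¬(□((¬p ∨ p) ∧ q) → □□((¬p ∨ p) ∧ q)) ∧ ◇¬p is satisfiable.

1. ¬(□((¬p ∨ p) ∧ q) → □□((¬p ∨ p) ∧ q)) ∧ ◇¬p, w0
2. ¬(□((¬p ∨ p) ∧ q) → □□((¬p ∨ p) ∧ q)), w0
3. ◇¬p, w0
4. □((¬p ∨ p) ∧ q), w0
5. ¬□□((¬p ∨ p) ∧ q), w0
6. (¬p ∨ p) ∧ q, w0
7. ¬p ∨ p, w0
8. q, w0
9. p, w0
10. ¬p, w1
11. (¬p ∨ p) ∧ q, w1
12. ¬p ∨ p, w1
13. q, w1
14. ¬□((¬p ∨ p) ∧ q), w2
15. (¬p ∨ p) ∧ q, w2
16. ¬p ∨ p, w2
17. q, w2
18. p, w2
19. ¬((¬p ∨ p) ∧ q), w3
20. ¬q, w3
Accessibility: w0Rw0, w0Rw1, w0Rw2, w1Rw0, w1Rw1, w2Rw0, w2Rw2, w2Rw3, w3Rw2, w3Rw3

Satisfiable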